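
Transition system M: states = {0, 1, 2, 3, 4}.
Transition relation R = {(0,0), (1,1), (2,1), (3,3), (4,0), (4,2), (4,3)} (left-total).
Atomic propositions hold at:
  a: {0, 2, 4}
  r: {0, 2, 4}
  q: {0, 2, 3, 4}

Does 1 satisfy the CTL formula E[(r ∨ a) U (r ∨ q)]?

No

Sat(r ∨ a) = {0, 2, 4}
Sat(r ∨ q) = {0, 2, 3, 4}
E[(r ∨ a) U (r ∨ q)]: least fixpoint, start Z0 = Sat((r ∨ q)) = {0, 2, 3, 4}, add states in Sat(r ∨ a) with some successor in Z. Already a fixed point.
Sat(E[(r ∨ a) U (r ∨ q)]) = {0, 2, 3, 4}
1 ∉ Sat(E[(r ∨ a) U (r ∨ q)]) = {0, 2, 3, 4}, so the formula does not hold at 1.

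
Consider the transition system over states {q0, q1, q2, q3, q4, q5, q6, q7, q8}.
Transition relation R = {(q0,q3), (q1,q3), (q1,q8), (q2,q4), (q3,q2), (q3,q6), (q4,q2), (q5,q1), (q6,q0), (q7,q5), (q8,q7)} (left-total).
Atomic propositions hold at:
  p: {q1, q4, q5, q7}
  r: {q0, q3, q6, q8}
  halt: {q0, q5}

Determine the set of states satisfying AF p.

AF p: least fixpoint, start Z0 = {q1, q4, q5, q7}, add states with every successor in Z. Z1 = {q1, q2, q4, q5, q7, q8}; fixed.
Sat(AF p) = {q1, q2, q4, q5, q7, q8}

{q1, q2, q4, q5, q7, q8}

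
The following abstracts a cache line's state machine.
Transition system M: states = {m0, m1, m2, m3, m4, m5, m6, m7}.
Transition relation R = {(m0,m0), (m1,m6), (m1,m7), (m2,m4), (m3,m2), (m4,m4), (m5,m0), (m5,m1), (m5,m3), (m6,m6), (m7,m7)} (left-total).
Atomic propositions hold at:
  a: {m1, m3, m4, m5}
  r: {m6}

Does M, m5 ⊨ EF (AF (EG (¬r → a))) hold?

Yes

Sat(¬r) = {m0, m1, m2, m3, m4, m5, m7}
Sat(¬r → a) = {m1, m3, m4, m5, m6}
EG (¬r → a): greatest fixpoint, start Z0 = {m1, m3, m4, m5, m6}, keep only states in Sat with some successor in Z. Z1 = {m1, m4, m5, m6}; fixed.
Sat(EG (¬r → a)) = {m1, m4, m5, m6}
AF (EG (¬r → a)): least fixpoint, start Z0 = {m1, m4, m5, m6}, add states with every successor in Z. Z1 = {m1, m2, m4, m5, m6}; Z2 = {m1, m2, m3, m4, m5, m6}; fixed.
Sat(AF (EG (¬r → a))) = {m1, m2, m3, m4, m5, m6}
EF (AF (EG (¬r → a))): least fixpoint, start Z0 = {m1, m2, m3, m4, m5, m6}, add states with some successor in Z. Already a fixed point.
Sat(EF (AF (EG (¬r → a)))) = {m1, m2, m3, m4, m5, m6}
m5 ∈ Sat(EF (AF (EG (¬r → a)))) = {m1, m2, m3, m4, m5, m6}, so the formula holds at m5.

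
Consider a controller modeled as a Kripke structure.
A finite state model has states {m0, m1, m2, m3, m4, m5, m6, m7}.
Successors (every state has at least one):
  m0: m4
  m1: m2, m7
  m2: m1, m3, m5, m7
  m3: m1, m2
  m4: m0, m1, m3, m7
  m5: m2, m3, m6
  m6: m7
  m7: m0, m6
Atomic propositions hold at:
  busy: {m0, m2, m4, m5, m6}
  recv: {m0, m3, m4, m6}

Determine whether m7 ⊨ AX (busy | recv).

Sat(busy | recv) = {m0, m2, m3, m4, m5, m6}
Sat(AX (busy | recv)) = {s : every successor in {m0, m2, m3, m4, m5, m6}} = {m0, m5, m7}
m7 ∈ Sat(AX (busy | recv)) = {m0, m5, m7}, so the formula holds at m7.

Yes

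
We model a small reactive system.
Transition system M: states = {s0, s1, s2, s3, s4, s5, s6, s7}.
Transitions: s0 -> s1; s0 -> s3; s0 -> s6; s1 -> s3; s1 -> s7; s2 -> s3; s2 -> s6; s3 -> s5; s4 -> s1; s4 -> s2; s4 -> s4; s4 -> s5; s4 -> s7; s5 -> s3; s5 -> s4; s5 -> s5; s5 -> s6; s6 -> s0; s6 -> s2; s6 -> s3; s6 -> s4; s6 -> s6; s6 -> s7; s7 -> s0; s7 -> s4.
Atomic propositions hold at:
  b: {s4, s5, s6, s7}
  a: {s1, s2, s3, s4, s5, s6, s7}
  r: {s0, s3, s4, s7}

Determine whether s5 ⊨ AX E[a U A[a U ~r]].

Yes

Sat(~r) = {s1, s2, s5, s6}
A[a U ~r]: least fixpoint, start Z0 = Sat(~r) = {s1, s2, s5, s6}, add states in Sat(a) with every successor in Z. Z1 = {s1, s2, s3, s5, s6}; fixed.
Sat(A[a U ~r]) = {s1, s2, s3, s5, s6}
E[a U A[a U ~r]]: least fixpoint, start Z0 = Sat(A[a U ~r]) = {s1, s2, s3, s5, s6}, add states in Sat(a) with some successor in Z. Z1 = {s1, s2, s3, s4, s5, s6}; Z2 = {s1, s2, s3, s4, s5, s6, s7}; fixed.
Sat(E[a U A[a U ~r]]) = {s1, s2, s3, s4, s5, s6, s7}
Sat(AX E[a U A[a U ~r]]) = {s : every successor in {s1, s2, s3, s4, s5, s6, s7}} = {s0, s1, s2, s3, s4, s5}
s5 ∈ Sat(AX E[a U A[a U ~r]]) = {s0, s1, s2, s3, s4, s5}, so the formula holds at s5.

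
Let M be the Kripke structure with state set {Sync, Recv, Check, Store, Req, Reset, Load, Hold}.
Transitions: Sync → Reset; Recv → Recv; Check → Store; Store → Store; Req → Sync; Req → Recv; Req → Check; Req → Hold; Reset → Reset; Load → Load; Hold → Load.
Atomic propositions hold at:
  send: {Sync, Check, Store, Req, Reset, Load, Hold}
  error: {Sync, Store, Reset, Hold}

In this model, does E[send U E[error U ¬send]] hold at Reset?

Sat(¬send) = {Recv}
E[error U ¬send]: least fixpoint, start Z0 = Sat(¬send) = {Recv}, add states in Sat(error) with some successor in Z. Already a fixed point.
Sat(E[error U ¬send]) = {Recv}
E[send U E[error U ¬send]]: least fixpoint, start Z0 = Sat(E[error U ¬send]) = {Recv}, add states in Sat(send) with some successor in Z. Z1 = {Recv, Req}; fixed.
Sat(E[send U E[error U ¬send]]) = {Recv, Req}
Reset ∉ Sat(E[send U E[error U ¬send]]) = {Recv, Req}, so the formula does not hold at Reset.

No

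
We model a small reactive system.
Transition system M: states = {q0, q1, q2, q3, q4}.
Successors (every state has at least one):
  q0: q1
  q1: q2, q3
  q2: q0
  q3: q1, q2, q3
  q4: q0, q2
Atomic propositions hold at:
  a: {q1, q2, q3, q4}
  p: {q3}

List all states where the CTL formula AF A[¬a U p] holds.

{q3}

Sat(¬a) = {q0}
A[¬a U p]: least fixpoint, start Z0 = Sat(p) = {q3}, add states in Sat(¬a) with every successor in Z. Already a fixed point.
Sat(A[¬a U p]) = {q3}
AF A[¬a U p]: least fixpoint, start Z0 = {q3}, add states with every successor in Z. Already a fixed point.
Sat(AF A[¬a U p]) = {q3}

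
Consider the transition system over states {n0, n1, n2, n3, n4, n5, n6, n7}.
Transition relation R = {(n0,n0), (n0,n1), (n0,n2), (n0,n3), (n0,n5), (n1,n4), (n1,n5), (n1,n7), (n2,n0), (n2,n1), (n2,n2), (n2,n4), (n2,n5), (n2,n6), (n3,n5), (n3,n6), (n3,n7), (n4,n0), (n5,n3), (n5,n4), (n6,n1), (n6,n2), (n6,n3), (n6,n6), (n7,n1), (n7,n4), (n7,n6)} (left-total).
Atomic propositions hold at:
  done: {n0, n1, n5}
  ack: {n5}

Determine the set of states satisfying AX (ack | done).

Sat(ack | done) = {n0, n1, n5}
Sat(AX (ack | done)) = {s : every successor in {n0, n1, n5}} = {n4}

{n4}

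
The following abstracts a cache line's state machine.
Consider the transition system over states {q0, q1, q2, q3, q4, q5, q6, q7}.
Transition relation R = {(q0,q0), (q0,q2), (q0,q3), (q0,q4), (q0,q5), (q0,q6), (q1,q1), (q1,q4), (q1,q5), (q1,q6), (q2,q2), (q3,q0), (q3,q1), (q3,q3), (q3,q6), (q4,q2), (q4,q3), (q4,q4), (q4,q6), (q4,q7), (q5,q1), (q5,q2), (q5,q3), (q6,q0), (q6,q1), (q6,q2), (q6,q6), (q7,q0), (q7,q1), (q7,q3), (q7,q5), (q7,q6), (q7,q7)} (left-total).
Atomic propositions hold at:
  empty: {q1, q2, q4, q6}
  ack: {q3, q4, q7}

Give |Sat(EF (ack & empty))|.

Sat(ack & empty) = {q4}
EF (ack & empty): least fixpoint, start Z0 = {q4}, add states with some successor in Z. Z1 = {q0, q1, q4}; Z2 = {q0, q1, q3, q4, q5, q6, q7}; fixed.
Sat(EF (ack & empty)) = {q0, q1, q3, q4, q5, q6, q7}
|Sat(EF (ack & empty))| = |{q0, q1, q3, q4, q5, q6, q7}| = 7.

7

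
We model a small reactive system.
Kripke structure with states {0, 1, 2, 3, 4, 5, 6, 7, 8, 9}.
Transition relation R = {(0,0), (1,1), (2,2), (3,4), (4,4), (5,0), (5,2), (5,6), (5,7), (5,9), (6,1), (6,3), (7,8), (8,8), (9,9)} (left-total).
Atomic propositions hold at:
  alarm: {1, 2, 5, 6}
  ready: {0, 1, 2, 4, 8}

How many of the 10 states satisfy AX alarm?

Sat(AX alarm) = {s : every successor in {1, 2, 5, 6}} = {1, 2}
|Sat(AX alarm)| = |{1, 2}| = 2.

2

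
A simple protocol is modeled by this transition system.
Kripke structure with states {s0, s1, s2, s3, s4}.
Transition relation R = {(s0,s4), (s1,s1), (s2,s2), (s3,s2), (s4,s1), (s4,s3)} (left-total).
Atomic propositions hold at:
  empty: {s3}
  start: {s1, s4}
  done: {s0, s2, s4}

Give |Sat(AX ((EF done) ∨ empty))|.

3

EF done: least fixpoint, start Z0 = {s0, s2, s4}, add states with some successor in Z. Z1 = {s0, s2, s3, s4}; fixed.
Sat(EF done) = {s0, s2, s3, s4}
Sat((EF done) ∨ empty) = {s0, s2, s3, s4}
Sat(AX ((EF done) ∨ empty)) = {s : every successor in {s0, s2, s3, s4}} = {s0, s2, s3}
|Sat(AX ((EF done) ∨ empty))| = |{s0, s2, s3}| = 3.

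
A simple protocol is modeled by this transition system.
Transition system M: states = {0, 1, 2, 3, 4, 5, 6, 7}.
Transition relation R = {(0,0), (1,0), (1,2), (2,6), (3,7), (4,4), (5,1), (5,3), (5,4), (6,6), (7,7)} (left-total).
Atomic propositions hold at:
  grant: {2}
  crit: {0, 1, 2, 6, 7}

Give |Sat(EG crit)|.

5

EG crit: greatest fixpoint, start Z0 = {0, 1, 2, 6, 7}, keep only states in Sat with some successor in Z. Already a fixed point.
Sat(EG crit) = {0, 1, 2, 6, 7}
|Sat(EG crit)| = |{0, 1, 2, 6, 7}| = 5.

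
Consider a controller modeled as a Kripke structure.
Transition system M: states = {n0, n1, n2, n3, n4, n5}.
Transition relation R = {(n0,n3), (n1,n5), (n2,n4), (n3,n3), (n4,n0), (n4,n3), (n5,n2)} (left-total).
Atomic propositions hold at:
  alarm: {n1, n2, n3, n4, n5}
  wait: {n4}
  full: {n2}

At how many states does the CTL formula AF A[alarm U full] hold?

3

A[alarm U full]: least fixpoint, start Z0 = Sat(full) = {n2}, add states in Sat(alarm) with every successor in Z. Z1 = {n2, n5}; Z2 = {n1, n2, n5}; fixed.
Sat(A[alarm U full]) = {n1, n2, n5}
AF A[alarm U full]: least fixpoint, start Z0 = {n1, n2, n5}, add states with every successor in Z. Already a fixed point.
Sat(AF A[alarm U full]) = {n1, n2, n5}
|Sat(AF A[alarm U full])| = |{n1, n2, n5}| = 3.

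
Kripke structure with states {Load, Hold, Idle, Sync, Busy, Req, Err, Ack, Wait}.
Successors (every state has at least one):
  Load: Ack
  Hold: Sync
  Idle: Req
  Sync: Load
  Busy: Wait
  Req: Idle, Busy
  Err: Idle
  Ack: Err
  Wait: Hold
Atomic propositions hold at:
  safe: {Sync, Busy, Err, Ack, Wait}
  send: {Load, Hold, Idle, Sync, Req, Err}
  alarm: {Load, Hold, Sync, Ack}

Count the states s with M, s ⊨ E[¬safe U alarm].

Sat(¬safe) = {Load, Hold, Idle, Req}
E[¬safe U alarm]: least fixpoint, start Z0 = Sat(alarm) = {Load, Hold, Sync, Ack}, add states in Sat(¬safe) with some successor in Z. Already a fixed point.
Sat(E[¬safe U alarm]) = {Load, Hold, Sync, Ack}
|Sat(E[¬safe U alarm])| = |{Load, Hold, Sync, Ack}| = 4.

4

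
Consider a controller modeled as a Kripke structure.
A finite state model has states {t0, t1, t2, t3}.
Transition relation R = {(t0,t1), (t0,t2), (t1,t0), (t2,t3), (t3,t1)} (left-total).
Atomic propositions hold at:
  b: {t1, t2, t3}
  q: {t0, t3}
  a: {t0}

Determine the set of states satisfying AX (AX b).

Sat(AX b) = {s : every successor in {t1, t2, t3}} = {t0, t2, t3}
Sat(AX (AX b)) = {s : every successor in {t0, t2, t3}} = {t1, t2}

{t1, t2}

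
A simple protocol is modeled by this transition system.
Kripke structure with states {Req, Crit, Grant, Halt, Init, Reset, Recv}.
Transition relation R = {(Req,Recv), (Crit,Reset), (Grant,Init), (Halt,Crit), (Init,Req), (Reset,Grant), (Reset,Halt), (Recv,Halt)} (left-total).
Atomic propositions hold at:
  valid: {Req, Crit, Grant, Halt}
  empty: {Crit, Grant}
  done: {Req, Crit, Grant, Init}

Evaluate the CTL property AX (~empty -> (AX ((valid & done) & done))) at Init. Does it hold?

Sat(~empty) = {Req, Halt, Init, Reset, Recv}
Sat(valid & done) = {Req, Crit, Grant}
Sat((valid & done) & done) = {Req, Crit, Grant}
Sat(AX ((valid & done) & done)) = {s : every successor in {Req, Crit, Grant}} = {Halt, Init}
Sat(~empty -> (AX ((valid & done) & done))) = {Crit, Grant, Halt, Init}
Sat(AX (~empty -> (AX ((valid & done) & done)))) = {s : every successor in {Crit, Grant, Halt, Init}} = {Grant, Halt, Reset, Recv}
Init ∉ Sat(AX (~empty -> (AX ((valid & done) & done)))) = {Grant, Halt, Reset, Recv}, so the formula does not hold at Init.

No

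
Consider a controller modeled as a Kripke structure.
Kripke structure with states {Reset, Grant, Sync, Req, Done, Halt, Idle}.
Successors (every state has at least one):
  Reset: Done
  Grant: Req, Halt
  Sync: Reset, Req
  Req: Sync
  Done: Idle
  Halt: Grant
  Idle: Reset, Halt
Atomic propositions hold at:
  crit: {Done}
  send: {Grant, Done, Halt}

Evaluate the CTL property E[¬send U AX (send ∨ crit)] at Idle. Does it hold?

Yes

Sat(¬send) = {Reset, Sync, Req, Idle}
Sat(send ∨ crit) = {Grant, Done, Halt}
Sat(AX (send ∨ crit)) = {s : every successor in {Grant, Done, Halt}} = {Reset, Halt}
E[¬send U AX (send ∨ crit)]: least fixpoint, start Z0 = Sat(AX (send ∨ crit)) = {Reset, Halt}, add states in Sat(¬send) with some successor in Z. Z1 = {Reset, Sync, Halt, Idle}; Z2 = {Reset, Sync, Req, Halt, Idle}; fixed.
Sat(E[¬send U AX (send ∨ crit)]) = {Reset, Sync, Req, Halt, Idle}
Idle ∈ Sat(E[¬send U AX (send ∨ crit)]) = {Reset, Sync, Req, Halt, Idle}, so the formula holds at Idle.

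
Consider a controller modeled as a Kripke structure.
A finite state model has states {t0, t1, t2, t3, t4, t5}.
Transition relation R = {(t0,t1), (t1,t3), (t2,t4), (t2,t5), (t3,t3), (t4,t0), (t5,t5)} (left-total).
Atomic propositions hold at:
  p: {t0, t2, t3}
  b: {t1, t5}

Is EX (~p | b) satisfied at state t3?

No

Sat(~p) = {t1, t4, t5}
Sat(~p | b) = {t1, t4, t5}
Sat(EX (~p | b)) = {s : some successor in {t1, t4, t5}} = {t0, t2, t5}
t3 ∉ Sat(EX (~p | b)) = {t0, t2, t5}, so the formula does not hold at t3.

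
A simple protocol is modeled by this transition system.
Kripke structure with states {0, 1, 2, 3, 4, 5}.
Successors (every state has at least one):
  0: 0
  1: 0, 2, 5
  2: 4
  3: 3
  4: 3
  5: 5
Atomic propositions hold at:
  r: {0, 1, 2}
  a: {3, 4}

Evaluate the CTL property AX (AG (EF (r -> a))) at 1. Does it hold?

No

Sat(r -> a) = {3, 4, 5}
EF (r -> a): least fixpoint, start Z0 = {3, 4, 5}, add states with some successor in Z. Z1 = {1, 2, 3, 4, 5}; fixed.
Sat(EF (r -> a)) = {1, 2, 3, 4, 5}
AG (EF (r -> a)): greatest fixpoint, start Z0 = {1, 2, 3, 4, 5}, keep only states in Sat with every successor in Z. Z1 = {2, 3, 4, 5}; fixed.
Sat(AG (EF (r -> a))) = {2, 3, 4, 5}
Sat(AX (AG (EF (r -> a)))) = {s : every successor in {2, 3, 4, 5}} = {2, 3, 4, 5}
1 ∉ Sat(AX (AG (EF (r -> a)))) = {2, 3, 4, 5}, so the formula does not hold at 1.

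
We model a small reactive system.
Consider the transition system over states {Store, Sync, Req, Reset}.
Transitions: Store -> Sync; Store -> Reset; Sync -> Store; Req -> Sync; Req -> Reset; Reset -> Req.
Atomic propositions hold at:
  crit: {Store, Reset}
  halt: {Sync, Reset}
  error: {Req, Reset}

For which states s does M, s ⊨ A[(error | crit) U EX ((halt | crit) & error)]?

{Store, Req, Reset}

Sat(error | crit) = {Store, Req, Reset}
Sat(halt | crit) = {Store, Sync, Reset}
Sat((halt | crit) & error) = {Reset}
Sat(EX ((halt | crit) & error)) = {s : some successor in {Reset}} = {Store, Req}
A[(error | crit) U EX ((halt | crit) & error)]: least fixpoint, start Z0 = Sat(EX ((halt | crit) & error)) = {Store, Req}, add states in Sat(error | crit) with every successor in Z. Z1 = {Store, Req, Reset}; fixed.
Sat(A[(error | crit) U EX ((halt | crit) & error)]) = {Store, Req, Reset}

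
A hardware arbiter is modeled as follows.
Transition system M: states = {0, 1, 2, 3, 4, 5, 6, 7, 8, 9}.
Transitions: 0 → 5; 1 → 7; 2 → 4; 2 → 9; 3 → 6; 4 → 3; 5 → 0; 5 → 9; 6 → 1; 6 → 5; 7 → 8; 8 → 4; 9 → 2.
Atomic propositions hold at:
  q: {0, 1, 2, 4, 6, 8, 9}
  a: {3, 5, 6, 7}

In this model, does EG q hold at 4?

No

EG q: greatest fixpoint, start Z0 = {0, 1, 2, 4, 6, 8, 9}, keep only states in Sat with some successor in Z. Z1 = {2, 6, 8, 9}; Z2 = {2, 9}; fixed.
Sat(EG q) = {2, 9}
4 ∉ Sat(EG q) = {2, 9}, so the formula does not hold at 4.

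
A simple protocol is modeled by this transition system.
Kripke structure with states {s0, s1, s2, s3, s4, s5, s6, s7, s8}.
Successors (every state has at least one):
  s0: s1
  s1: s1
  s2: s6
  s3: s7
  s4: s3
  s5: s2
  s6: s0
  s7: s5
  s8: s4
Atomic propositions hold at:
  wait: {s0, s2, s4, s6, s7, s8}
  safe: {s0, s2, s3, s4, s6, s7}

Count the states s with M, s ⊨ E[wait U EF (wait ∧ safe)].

Sat(wait ∧ safe) = {s0, s2, s4, s6, s7}
EF (wait ∧ safe): least fixpoint, start Z0 = {s0, s2, s4, s6, s7}, add states with some successor in Z. Z1 = {s0, s2, s3, s4, s5, s6, s7, s8}; fixed.
Sat(EF (wait ∧ safe)) = {s0, s2, s3, s4, s5, s6, s7, s8}
E[wait U EF (wait ∧ safe)]: least fixpoint, start Z0 = Sat(EF (wait ∧ safe)) = {s0, s2, s3, s4, s5, s6, s7, s8}, add states in Sat(wait) with some successor in Z. Already a fixed point.
Sat(E[wait U EF (wait ∧ safe)]) = {s0, s2, s3, s4, s5, s6, s7, s8}
|Sat(E[wait U EF (wait ∧ safe)])| = |{s0, s2, s3, s4, s5, s6, s7, s8}| = 8.

8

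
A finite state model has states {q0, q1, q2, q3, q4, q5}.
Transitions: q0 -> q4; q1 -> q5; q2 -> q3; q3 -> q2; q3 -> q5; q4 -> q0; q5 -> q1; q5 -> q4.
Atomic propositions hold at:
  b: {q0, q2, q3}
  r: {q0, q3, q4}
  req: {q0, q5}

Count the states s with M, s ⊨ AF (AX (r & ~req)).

3

Sat(~req) = {q1, q2, q3, q4}
Sat(r & ~req) = {q3, q4}
Sat(AX (r & ~req)) = {s : every successor in {q3, q4}} = {q0, q2}
AF (AX (r & ~req)): least fixpoint, start Z0 = {q0, q2}, add states with every successor in Z. Z1 = {q0, q2, q4}; fixed.
Sat(AF (AX (r & ~req))) = {q0, q2, q4}
|Sat(AF (AX (r & ~req)))| = |{q0, q2, q4}| = 3.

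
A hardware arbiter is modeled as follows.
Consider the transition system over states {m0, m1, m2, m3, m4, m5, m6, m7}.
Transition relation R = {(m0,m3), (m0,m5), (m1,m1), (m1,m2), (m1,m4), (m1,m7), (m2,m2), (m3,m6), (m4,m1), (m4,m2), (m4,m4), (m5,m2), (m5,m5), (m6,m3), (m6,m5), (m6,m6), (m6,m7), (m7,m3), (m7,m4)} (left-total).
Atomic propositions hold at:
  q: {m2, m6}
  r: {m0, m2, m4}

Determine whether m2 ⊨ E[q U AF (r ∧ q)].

Yes

Sat(r ∧ q) = {m2}
AF (r ∧ q): least fixpoint, start Z0 = {m2}, add states with every successor in Z. Already a fixed point.
Sat(AF (r ∧ q)) = {m2}
E[q U AF (r ∧ q)]: least fixpoint, start Z0 = Sat(AF (r ∧ q)) = {m2}, add states in Sat(q) with some successor in Z. Already a fixed point.
Sat(E[q U AF (r ∧ q)]) = {m2}
m2 ∈ Sat(E[q U AF (r ∧ q)]) = {m2}, so the formula holds at m2.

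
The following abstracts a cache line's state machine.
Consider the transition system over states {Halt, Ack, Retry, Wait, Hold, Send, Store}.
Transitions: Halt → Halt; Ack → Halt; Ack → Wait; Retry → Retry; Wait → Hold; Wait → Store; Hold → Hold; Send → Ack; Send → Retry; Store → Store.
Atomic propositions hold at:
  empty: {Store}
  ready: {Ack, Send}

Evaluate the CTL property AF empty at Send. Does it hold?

AF empty: least fixpoint, start Z0 = {Store}, add states with every successor in Z. Already a fixed point.
Sat(AF empty) = {Store}
Send ∉ Sat(AF empty) = {Store}, so the formula does not hold at Send.

No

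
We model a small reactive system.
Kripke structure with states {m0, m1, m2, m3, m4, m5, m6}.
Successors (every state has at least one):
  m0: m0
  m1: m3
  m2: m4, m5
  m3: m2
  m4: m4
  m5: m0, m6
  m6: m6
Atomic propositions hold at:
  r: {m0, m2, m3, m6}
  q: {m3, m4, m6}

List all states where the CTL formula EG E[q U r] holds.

E[q U r]: least fixpoint, start Z0 = Sat(r) = {m0, m2, m3, m6}, add states in Sat(q) with some successor in Z. Already a fixed point.
Sat(E[q U r]) = {m0, m2, m3, m6}
EG E[q U r]: greatest fixpoint, start Z0 = {m0, m2, m3, m6}, keep only states in Sat with some successor in Z. Z1 = {m0, m3, m6}; Z2 = {m0, m6}; fixed.
Sat(EG E[q U r]) = {m0, m6}

{m0, m6}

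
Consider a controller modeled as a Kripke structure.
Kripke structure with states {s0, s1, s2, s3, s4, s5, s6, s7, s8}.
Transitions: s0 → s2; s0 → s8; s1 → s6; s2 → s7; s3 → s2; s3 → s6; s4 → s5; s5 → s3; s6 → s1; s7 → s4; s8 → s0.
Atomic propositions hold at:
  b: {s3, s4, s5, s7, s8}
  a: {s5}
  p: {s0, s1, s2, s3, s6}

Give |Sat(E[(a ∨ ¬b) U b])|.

Sat(¬b) = {s0, s1, s2, s6}
Sat(a ∨ ¬b) = {s0, s1, s2, s5, s6}
E[(a ∨ ¬b) U b]: least fixpoint, start Z0 = Sat(b) = {s3, s4, s5, s7, s8}, add states in Sat(a ∨ ¬b) with some successor in Z. Z1 = {s0, s2, s3, s4, s5, s7, s8}; fixed.
Sat(E[(a ∨ ¬b) U b]) = {s0, s2, s3, s4, s5, s7, s8}
|Sat(E[(a ∨ ¬b) U b])| = |{s0, s2, s3, s4, s5, s7, s8}| = 7.

7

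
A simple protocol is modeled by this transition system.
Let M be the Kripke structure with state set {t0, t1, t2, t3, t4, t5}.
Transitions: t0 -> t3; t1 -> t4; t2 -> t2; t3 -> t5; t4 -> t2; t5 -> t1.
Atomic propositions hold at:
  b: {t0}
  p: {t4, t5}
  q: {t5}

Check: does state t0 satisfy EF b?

Yes

EF b: least fixpoint, start Z0 = {t0}, add states with some successor in Z. Already a fixed point.
Sat(EF b) = {t0}
t0 ∈ Sat(EF b) = {t0}, so the formula holds at t0.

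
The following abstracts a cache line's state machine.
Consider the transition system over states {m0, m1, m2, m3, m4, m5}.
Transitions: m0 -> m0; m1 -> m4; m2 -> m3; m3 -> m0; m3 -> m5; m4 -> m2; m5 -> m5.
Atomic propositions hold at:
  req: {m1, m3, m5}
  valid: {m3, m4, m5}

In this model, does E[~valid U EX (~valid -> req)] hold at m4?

No

Sat(~valid) = {m0, m1, m2}
Sat(~valid -> req) = {m1, m3, m4, m5}
Sat(EX (~valid -> req)) = {s : some successor in {m1, m3, m4, m5}} = {m1, m2, m3, m5}
E[~valid U EX (~valid -> req)]: least fixpoint, start Z0 = Sat(EX (~valid -> req)) = {m1, m2, m3, m5}, add states in Sat(~valid) with some successor in Z. Already a fixed point.
Sat(E[~valid U EX (~valid -> req)]) = {m1, m2, m3, m5}
m4 ∉ Sat(E[~valid U EX (~valid -> req)]) = {m1, m2, m3, m5}, so the formula does not hold at m4.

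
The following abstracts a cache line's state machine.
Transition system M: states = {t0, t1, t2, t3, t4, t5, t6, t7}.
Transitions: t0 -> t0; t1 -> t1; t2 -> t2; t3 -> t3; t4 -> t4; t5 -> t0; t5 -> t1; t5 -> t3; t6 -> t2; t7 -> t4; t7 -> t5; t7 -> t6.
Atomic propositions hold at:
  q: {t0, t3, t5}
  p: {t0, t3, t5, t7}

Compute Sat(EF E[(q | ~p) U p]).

{t0, t3, t5, t7}

Sat(~p) = {t1, t2, t4, t6}
Sat(q | ~p) = {t0, t1, t2, t3, t4, t5, t6}
E[(q | ~p) U p]: least fixpoint, start Z0 = Sat(p) = {t0, t3, t5, t7}, add states in Sat(q | ~p) with some successor in Z. Already a fixed point.
Sat(E[(q | ~p) U p]) = {t0, t3, t5, t7}
EF E[(q | ~p) U p]: least fixpoint, start Z0 = {t0, t3, t5, t7}, add states with some successor in Z. Already a fixed point.
Sat(EF E[(q | ~p) U p]) = {t0, t3, t5, t7}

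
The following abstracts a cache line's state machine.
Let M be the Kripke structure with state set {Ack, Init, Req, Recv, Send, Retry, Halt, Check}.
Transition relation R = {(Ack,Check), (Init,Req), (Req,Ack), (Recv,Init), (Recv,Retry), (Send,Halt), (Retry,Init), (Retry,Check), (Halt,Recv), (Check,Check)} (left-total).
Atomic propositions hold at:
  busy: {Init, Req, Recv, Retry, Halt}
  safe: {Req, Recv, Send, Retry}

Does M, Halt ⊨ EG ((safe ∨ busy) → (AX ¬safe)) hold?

No

Sat(safe ∨ busy) = {Init, Req, Recv, Send, Retry, Halt}
Sat(¬safe) = {Ack, Init, Halt, Check}
Sat(AX ¬safe) = {s : every successor in {Ack, Init, Halt, Check}} = {Ack, Req, Send, Retry, Check}
Sat((safe ∨ busy) → (AX ¬safe)) = {Ack, Req, Send, Retry, Check}
EG ((safe ∨ busy) → (AX ¬safe)): greatest fixpoint, start Z0 = {Ack, Req, Send, Retry, Check}, keep only states in Sat with some successor in Z. Z1 = {Ack, Req, Retry, Check}; fixed.
Sat(EG ((safe ∨ busy) → (AX ¬safe))) = {Ack, Req, Retry, Check}
Halt ∉ Sat(EG ((safe ∨ busy) → (AX ¬safe))) = {Ack, Req, Retry, Check}, so the formula does not hold at Halt.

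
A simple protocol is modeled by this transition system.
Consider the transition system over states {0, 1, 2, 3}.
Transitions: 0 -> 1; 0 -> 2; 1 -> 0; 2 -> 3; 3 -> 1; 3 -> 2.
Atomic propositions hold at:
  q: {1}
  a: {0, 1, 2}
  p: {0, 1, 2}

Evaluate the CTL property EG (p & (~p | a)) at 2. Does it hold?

Sat(~p) = {3}
Sat(~p | a) = {0, 1, 2, 3}
Sat(p & (~p | a)) = {0, 1, 2}
EG (p & (~p | a)): greatest fixpoint, start Z0 = {0, 1, 2}, keep only states in Sat with some successor in Z. Z1 = {0, 1}; fixed.
Sat(EG (p & (~p | a))) = {0, 1}
2 ∉ Sat(EG (p & (~p | a))) = {0, 1}, so the formula does not hold at 2.

No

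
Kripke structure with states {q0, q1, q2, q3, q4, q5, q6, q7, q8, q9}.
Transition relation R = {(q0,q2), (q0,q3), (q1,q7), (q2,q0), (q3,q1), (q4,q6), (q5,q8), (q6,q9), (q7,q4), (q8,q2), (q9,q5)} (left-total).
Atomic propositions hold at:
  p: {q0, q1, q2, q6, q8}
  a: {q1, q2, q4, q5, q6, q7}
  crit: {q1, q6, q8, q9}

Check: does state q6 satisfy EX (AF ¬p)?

Yes

Sat(¬p) = {q3, q4, q5, q7, q9}
AF ¬p: least fixpoint, start Z0 = {q3, q4, q5, q7, q9}, add states with every successor in Z. Z1 = {q1, q3, q4, q5, q6, q7, q9}; fixed.
Sat(AF ¬p) = {q1, q3, q4, q5, q6, q7, q9}
Sat(EX (AF ¬p)) = {s : some successor in {q1, q3, q4, q5, q6, q7, q9}} = {q0, q1, q3, q4, q6, q7, q9}
q6 ∈ Sat(EX (AF ¬p)) = {q0, q1, q3, q4, q6, q7, q9}, so the formula holds at q6.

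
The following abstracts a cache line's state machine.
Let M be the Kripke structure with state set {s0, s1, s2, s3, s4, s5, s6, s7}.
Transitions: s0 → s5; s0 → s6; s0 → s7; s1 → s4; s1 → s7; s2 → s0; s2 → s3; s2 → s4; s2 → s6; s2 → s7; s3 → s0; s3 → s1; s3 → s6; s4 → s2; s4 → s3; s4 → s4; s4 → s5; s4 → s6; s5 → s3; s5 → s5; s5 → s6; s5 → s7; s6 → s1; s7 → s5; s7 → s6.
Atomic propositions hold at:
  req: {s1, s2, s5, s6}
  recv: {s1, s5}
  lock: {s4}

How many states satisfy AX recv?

Sat(AX recv) = {s : every successor in {s1, s5}} = {s6}
|Sat(AX recv)| = |{s6}| = 1.

1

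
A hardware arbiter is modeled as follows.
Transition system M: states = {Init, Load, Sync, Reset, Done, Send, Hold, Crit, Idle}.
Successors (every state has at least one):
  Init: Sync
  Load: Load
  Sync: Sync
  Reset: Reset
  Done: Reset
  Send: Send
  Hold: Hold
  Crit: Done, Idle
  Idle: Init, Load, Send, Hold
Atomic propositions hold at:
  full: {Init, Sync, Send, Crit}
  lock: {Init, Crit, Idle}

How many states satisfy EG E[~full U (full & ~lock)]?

3

Sat(~full) = {Load, Reset, Done, Hold, Idle}
Sat(~lock) = {Load, Sync, Reset, Done, Send, Hold}
Sat(full & ~lock) = {Sync, Send}
E[~full U (full & ~lock)]: least fixpoint, start Z0 = Sat((full & ~lock)) = {Sync, Send}, add states in Sat(~full) with some successor in Z. Z1 = {Sync, Send, Idle}; fixed.
Sat(E[~full U (full & ~lock)]) = {Sync, Send, Idle}
EG E[~full U (full & ~lock)]: greatest fixpoint, start Z0 = {Sync, Send, Idle}, keep only states in Sat with some successor in Z. Already a fixed point.
Sat(EG E[~full U (full & ~lock)]) = {Sync, Send, Idle}
|Sat(EG E[~full U (full & ~lock)])| = |{Sync, Send, Idle}| = 3.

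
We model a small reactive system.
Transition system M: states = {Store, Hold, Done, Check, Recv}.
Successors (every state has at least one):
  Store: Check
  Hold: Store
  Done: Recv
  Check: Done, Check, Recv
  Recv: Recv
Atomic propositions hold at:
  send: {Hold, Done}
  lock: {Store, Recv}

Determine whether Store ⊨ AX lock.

No

Sat(AX lock) = {s : every successor in {Store, Recv}} = {Hold, Done, Recv}
Store ∉ Sat(AX lock) = {Hold, Done, Recv}, so the formula does not hold at Store.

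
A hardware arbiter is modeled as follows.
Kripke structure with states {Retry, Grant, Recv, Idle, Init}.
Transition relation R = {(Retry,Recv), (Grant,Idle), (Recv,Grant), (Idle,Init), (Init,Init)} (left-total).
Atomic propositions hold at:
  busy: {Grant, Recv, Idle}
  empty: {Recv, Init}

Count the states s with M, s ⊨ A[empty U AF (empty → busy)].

Sat(empty → busy) = {Retry, Grant, Recv, Idle}
AF (empty → busy): least fixpoint, start Z0 = {Retry, Grant, Recv, Idle}, add states with every successor in Z. Already a fixed point.
Sat(AF (empty → busy)) = {Retry, Grant, Recv, Idle}
A[empty U AF (empty → busy)]: least fixpoint, start Z0 = Sat(AF (empty → busy)) = {Retry, Grant, Recv, Idle}, add states in Sat(empty) with every successor in Z. Already a fixed point.
Sat(A[empty U AF (empty → busy)]) = {Retry, Grant, Recv, Idle}
|Sat(A[empty U AF (empty → busy)])| = |{Retry, Grant, Recv, Idle}| = 4.

4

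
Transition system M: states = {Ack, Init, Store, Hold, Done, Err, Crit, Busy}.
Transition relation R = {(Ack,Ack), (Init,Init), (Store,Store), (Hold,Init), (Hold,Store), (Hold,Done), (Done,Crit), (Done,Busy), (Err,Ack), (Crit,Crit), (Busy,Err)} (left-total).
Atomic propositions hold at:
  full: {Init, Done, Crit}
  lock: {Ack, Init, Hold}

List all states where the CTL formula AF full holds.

AF full: least fixpoint, start Z0 = {Init, Done, Crit}, add states with every successor in Z. Already a fixed point.
Sat(AF full) = {Init, Done, Crit}

{Init, Done, Crit}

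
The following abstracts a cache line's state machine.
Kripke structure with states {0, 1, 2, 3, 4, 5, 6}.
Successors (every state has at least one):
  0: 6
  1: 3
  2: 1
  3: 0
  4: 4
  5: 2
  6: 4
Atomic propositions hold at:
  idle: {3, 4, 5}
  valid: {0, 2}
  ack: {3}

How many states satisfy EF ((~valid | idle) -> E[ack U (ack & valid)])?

5

Sat(~valid) = {1, 3, 4, 5, 6}
Sat(~valid | idle) = {1, 3, 4, 5, 6}
Sat(ack & valid) = ∅
E[ack U (ack & valid)]: least fixpoint, start Z0 = Sat((ack & valid)) = ∅, add states in Sat(ack) with some successor in Z. Already a fixed point.
Sat(E[ack U (ack & valid)]) = ∅
Sat((~valid | idle) -> E[ack U (ack & valid)]) = {0, 2}
EF ((~valid | idle) -> E[ack U (ack & valid)]): least fixpoint, start Z0 = {0, 2}, add states with some successor in Z. Z1 = {0, 2, 3, 5}; Z2 = {0, 1, 2, 3, 5}; fixed.
Sat(EF ((~valid | idle) -> E[ack U (ack & valid)])) = {0, 1, 2, 3, 5}
|Sat(EF ((~valid | idle) -> E[ack U (ack & valid)]))| = |{0, 1, 2, 3, 5}| = 5.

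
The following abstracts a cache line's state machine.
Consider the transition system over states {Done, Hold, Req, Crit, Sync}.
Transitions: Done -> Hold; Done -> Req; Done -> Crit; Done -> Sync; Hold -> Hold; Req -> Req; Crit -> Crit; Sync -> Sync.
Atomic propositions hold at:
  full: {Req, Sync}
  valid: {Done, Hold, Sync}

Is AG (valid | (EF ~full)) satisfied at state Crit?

Yes

Sat(~full) = {Done, Hold, Crit}
EF ~full: least fixpoint, start Z0 = {Done, Hold, Crit}, add states with some successor in Z. Already a fixed point.
Sat(EF ~full) = {Done, Hold, Crit}
Sat(valid | (EF ~full)) = {Done, Hold, Crit, Sync}
AG (valid | (EF ~full)): greatest fixpoint, start Z0 = {Done, Hold, Crit, Sync}, keep only states in Sat with every successor in Z. Z1 = {Hold, Crit, Sync}; fixed.
Sat(AG (valid | (EF ~full))) = {Hold, Crit, Sync}
Crit ∈ Sat(AG (valid | (EF ~full))) = {Hold, Crit, Sync}, so the formula holds at Crit.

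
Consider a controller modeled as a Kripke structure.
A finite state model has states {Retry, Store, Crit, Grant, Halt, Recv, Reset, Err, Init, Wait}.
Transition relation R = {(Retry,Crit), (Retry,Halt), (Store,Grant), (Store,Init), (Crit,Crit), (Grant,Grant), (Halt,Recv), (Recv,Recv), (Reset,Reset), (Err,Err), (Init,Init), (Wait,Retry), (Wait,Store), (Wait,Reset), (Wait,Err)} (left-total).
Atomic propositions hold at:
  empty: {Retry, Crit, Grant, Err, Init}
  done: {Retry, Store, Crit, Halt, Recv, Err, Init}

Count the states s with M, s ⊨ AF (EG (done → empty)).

Sat(done → empty) = {Retry, Crit, Grant, Reset, Err, Init, Wait}
EG (done → empty): greatest fixpoint, start Z0 = {Retry, Crit, Grant, Reset, Err, Init, Wait}, keep only states in Sat with some successor in Z. Already a fixed point.
Sat(EG (done → empty)) = {Retry, Crit, Grant, Reset, Err, Init, Wait}
AF (EG (done → empty)): least fixpoint, start Z0 = {Retry, Crit, Grant, Reset, Err, Init, Wait}, add states with every successor in Z. Z1 = {Retry, Store, Crit, Grant, Reset, Err, Init, Wait}; fixed.
Sat(AF (EG (done → empty))) = {Retry, Store, Crit, Grant, Reset, Err, Init, Wait}
|Sat(AF (EG (done → empty)))| = |{Retry, Store, Crit, Grant, Reset, Err, Init, Wait}| = 8.

8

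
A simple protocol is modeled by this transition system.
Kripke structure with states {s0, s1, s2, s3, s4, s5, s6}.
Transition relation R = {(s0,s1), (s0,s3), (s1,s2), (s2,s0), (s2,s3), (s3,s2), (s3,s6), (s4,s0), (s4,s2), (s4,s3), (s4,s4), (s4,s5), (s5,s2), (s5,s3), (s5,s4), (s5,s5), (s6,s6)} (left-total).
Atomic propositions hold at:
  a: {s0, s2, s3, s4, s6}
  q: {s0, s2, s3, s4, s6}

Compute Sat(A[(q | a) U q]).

Sat(q | a) = {s0, s2, s3, s4, s6}
A[(q | a) U q]: least fixpoint, start Z0 = Sat(q) = {s0, s2, s3, s4, s6}, add states in Sat(q | a) with every successor in Z. Already a fixed point.
Sat(A[(q | a) U q]) = {s0, s2, s3, s4, s6}

{s0, s2, s3, s4, s6}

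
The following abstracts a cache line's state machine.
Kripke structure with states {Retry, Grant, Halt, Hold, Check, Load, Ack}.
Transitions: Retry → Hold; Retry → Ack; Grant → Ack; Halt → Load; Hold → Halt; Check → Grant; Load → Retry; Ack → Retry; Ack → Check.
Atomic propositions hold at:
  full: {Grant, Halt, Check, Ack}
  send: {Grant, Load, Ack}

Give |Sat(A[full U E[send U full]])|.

4

E[send U full]: least fixpoint, start Z0 = Sat(full) = {Grant, Halt, Check, Ack}, add states in Sat(send) with some successor in Z. Already a fixed point.
Sat(E[send U full]) = {Grant, Halt, Check, Ack}
A[full U E[send U full]]: least fixpoint, start Z0 = Sat(E[send U full]) = {Grant, Halt, Check, Ack}, add states in Sat(full) with every successor in Z. Already a fixed point.
Sat(A[full U E[send U full]]) = {Grant, Halt, Check, Ack}
|Sat(A[full U E[send U full]])| = |{Grant, Halt, Check, Ack}| = 4.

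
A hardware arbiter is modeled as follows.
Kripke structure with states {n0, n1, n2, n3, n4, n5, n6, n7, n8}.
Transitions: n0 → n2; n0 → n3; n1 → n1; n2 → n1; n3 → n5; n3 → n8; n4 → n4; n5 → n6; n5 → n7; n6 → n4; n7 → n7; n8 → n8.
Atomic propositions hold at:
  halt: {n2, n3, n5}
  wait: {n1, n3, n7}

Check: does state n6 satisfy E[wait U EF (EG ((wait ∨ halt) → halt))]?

Yes

Sat(wait ∨ halt) = {n1, n2, n3, n5, n7}
Sat((wait ∨ halt) → halt) = {n0, n2, n3, n4, n5, n6, n8}
EG ((wait ∨ halt) → halt): greatest fixpoint, start Z0 = {n0, n2, n3, n4, n5, n6, n8}, keep only states in Sat with some successor in Z. Z1 = {n0, n3, n4, n5, n6, n8}; fixed.
Sat(EG ((wait ∨ halt) → halt)) = {n0, n3, n4, n5, n6, n8}
EF (EG ((wait ∨ halt) → halt)): least fixpoint, start Z0 = {n0, n3, n4, n5, n6, n8}, add states with some successor in Z. Already a fixed point.
Sat(EF (EG ((wait ∨ halt) → halt))) = {n0, n3, n4, n5, n6, n8}
E[wait U EF (EG ((wait ∨ halt) → halt))]: least fixpoint, start Z0 = Sat(EF (EG ((wait ∨ halt) → halt))) = {n0, n3, n4, n5, n6, n8}, add states in Sat(wait) with some successor in Z. Already a fixed point.
Sat(E[wait U EF (EG ((wait ∨ halt) → halt))]) = {n0, n3, n4, n5, n6, n8}
n6 ∈ Sat(E[wait U EF (EG ((wait ∨ halt) → halt))]) = {n0, n3, n4, n5, n6, n8}, so the formula holds at n6.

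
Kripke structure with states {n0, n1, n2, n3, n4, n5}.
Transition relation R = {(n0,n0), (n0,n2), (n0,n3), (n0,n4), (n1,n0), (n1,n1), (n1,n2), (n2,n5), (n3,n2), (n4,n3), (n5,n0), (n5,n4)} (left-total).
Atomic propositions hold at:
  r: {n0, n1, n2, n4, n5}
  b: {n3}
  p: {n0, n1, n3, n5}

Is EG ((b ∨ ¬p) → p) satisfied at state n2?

Sat(¬p) = {n2, n4}
Sat(b ∨ ¬p) = {n2, n3, n4}
Sat((b ∨ ¬p) → p) = {n0, n1, n3, n5}
EG ((b ∨ ¬p) → p): greatest fixpoint, start Z0 = {n0, n1, n3, n5}, keep only states in Sat with some successor in Z. Z1 = {n0, n1, n5}; fixed.
Sat(EG ((b ∨ ¬p) → p)) = {n0, n1, n5}
n2 ∉ Sat(EG ((b ∨ ¬p) → p)) = {n0, n1, n5}, so the formula does not hold at n2.

No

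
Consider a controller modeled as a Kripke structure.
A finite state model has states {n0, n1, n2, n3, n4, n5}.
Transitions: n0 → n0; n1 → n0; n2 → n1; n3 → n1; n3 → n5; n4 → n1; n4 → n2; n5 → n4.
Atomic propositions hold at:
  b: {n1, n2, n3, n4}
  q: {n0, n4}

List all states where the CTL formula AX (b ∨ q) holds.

Sat(b ∨ q) = {n0, n1, n2, n3, n4}
Sat(AX (b ∨ q)) = {s : every successor in {n0, n1, n2, n3, n4}} = {n0, n1, n2, n4, n5}

{n0, n1, n2, n4, n5}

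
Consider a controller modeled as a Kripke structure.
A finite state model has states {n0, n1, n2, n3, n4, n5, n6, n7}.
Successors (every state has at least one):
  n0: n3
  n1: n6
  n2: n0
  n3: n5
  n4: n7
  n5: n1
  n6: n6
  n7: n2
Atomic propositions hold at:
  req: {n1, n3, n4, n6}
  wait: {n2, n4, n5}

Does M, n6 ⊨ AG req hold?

AG req: greatest fixpoint, start Z0 = {n1, n3, n4, n6}, keep only states in Sat with every successor in Z. Z1 = {n1, n6}; fixed.
Sat(AG req) = {n1, n6}
n6 ∈ Sat(AG req) = {n1, n6}, so the formula holds at n6.

Yes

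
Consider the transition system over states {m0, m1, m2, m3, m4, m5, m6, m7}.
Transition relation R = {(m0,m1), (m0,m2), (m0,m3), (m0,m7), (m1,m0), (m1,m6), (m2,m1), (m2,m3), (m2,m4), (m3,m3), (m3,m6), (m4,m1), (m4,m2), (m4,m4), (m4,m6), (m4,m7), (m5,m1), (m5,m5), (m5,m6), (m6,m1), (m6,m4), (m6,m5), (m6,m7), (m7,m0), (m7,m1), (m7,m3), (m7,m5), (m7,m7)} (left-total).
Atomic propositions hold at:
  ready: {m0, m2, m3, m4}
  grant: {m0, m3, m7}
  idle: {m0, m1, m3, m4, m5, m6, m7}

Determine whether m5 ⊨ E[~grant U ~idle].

Sat(~grant) = {m1, m2, m4, m5, m6}
Sat(~idle) = {m2}
E[~grant U ~idle]: least fixpoint, start Z0 = Sat(~idle) = {m2}, add states in Sat(~grant) with some successor in Z. Z1 = {m2, m4}; Z2 = {m2, m4, m6}; Z3 = {m1, m2, m4, m5, m6}; fixed.
Sat(E[~grant U ~idle]) = {m1, m2, m4, m5, m6}
m5 ∈ Sat(E[~grant U ~idle]) = {m1, m2, m4, m5, m6}, so the formula holds at m5.

Yes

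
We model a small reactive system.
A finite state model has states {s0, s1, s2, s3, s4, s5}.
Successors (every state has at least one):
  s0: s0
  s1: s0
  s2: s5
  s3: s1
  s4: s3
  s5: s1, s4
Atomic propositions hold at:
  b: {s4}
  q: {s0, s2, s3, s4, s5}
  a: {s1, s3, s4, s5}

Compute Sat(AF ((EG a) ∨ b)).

EG a: greatest fixpoint, start Z0 = {s1, s3, s4, s5}, keep only states in Sat with some successor in Z. Z1 = {s3, s4, s5}; Z2 = {s4, s5}; Z3 = {s5}; Z4 = ∅; fixed.
Sat(EG a) = ∅
Sat((EG a) ∨ b) = {s4}
AF ((EG a) ∨ b): least fixpoint, start Z0 = {s4}, add states with every successor in Z. Already a fixed point.
Sat(AF ((EG a) ∨ b)) = {s4}

{s4}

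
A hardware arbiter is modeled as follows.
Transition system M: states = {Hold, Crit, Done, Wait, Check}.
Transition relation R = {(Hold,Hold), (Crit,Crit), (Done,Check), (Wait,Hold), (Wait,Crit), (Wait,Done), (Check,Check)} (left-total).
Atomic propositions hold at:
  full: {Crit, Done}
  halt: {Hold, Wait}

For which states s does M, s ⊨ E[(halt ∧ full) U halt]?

{Hold, Wait}

Sat(halt ∧ full) = ∅
E[(halt ∧ full) U halt]: least fixpoint, start Z0 = Sat(halt) = {Hold, Wait}, add states in Sat(halt ∧ full) with some successor in Z. Already a fixed point.
Sat(E[(halt ∧ full) U halt]) = {Hold, Wait}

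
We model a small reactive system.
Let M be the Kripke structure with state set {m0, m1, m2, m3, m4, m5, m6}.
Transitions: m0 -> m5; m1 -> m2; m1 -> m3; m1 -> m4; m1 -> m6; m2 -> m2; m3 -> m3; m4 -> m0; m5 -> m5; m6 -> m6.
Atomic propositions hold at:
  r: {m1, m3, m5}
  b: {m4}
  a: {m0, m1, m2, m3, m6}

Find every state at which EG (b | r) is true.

{m1, m3, m5}

Sat(b | r) = {m1, m3, m4, m5}
EG (b | r): greatest fixpoint, start Z0 = {m1, m3, m4, m5}, keep only states in Sat with some successor in Z. Z1 = {m1, m3, m5}; fixed.
Sat(EG (b | r)) = {m1, m3, m5}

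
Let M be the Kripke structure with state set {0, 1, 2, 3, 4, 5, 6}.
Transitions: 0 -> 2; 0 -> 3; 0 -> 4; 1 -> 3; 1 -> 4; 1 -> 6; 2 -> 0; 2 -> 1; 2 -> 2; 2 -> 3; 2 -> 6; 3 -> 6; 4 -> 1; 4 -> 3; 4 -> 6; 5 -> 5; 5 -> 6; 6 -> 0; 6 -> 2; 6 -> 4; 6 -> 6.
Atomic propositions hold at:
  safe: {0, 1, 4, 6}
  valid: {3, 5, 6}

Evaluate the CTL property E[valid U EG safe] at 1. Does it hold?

Yes

EG safe: greatest fixpoint, start Z0 = {0, 1, 4, 6}, keep only states in Sat with some successor in Z. Already a fixed point.
Sat(EG safe) = {0, 1, 4, 6}
E[valid U EG safe]: least fixpoint, start Z0 = Sat(EG safe) = {0, 1, 4, 6}, add states in Sat(valid) with some successor in Z. Z1 = {0, 1, 3, 4, 5, 6}; fixed.
Sat(E[valid U EG safe]) = {0, 1, 3, 4, 5, 6}
1 ∈ Sat(E[valid U EG safe]) = {0, 1, 3, 4, 5, 6}, so the formula holds at 1.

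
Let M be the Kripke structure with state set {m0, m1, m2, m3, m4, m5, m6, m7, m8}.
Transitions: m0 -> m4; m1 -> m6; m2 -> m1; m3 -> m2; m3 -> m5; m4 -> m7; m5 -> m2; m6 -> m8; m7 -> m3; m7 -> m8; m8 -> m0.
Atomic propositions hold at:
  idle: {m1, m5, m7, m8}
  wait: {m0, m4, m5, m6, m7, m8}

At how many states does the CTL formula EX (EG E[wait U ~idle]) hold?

Sat(~idle) = {m0, m2, m3, m4, m6}
E[wait U ~idle]: least fixpoint, start Z0 = Sat(~idle) = {m0, m2, m3, m4, m6}, add states in Sat(wait) with some successor in Z. Z1 = {m0, m2, m3, m4, m5, m6, m7, m8}; fixed.
Sat(E[wait U ~idle]) = {m0, m2, m3, m4, m5, m6, m7, m8}
EG E[wait U ~idle]: greatest fixpoint, start Z0 = {m0, m2, m3, m4, m5, m6, m7, m8}, keep only states in Sat with some successor in Z. Z1 = {m0, m3, m4, m5, m6, m7, m8}; Z2 = {m0, m3, m4, m6, m7, m8}; Z3 = {m0, m4, m6, m7, m8}; fixed.
Sat(EG E[wait U ~idle]) = {m0, m4, m6, m7, m8}
Sat(EX (EG E[wait U ~idle])) = {s : some successor in {m0, m4, m6, m7, m8}} = {m0, m1, m4, m6, m7, m8}
|Sat(EX (EG E[wait U ~idle]))| = |{m0, m1, m4, m6, m7, m8}| = 6.

6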